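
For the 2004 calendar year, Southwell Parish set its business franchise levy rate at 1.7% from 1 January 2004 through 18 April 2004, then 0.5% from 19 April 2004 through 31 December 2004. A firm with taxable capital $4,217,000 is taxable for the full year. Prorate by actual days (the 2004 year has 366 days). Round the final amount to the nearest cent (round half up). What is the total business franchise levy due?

$36,155.59

1 January – 18 April 2004: 109 days at 1.7% → $4,217,000 × 1.7% × 109/366 = $21,350.0027
19 April – 31 December 2004: 257 days at 0.5% → $4,217,000 × 0.5% × 257/366 = $14,805.5874
Total = $36,155.5902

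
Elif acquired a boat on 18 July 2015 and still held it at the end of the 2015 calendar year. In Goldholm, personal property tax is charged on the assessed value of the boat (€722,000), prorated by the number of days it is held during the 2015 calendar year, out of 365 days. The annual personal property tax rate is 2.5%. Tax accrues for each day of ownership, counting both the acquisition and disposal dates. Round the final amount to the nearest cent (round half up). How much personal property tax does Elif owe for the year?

€8,258.49

Days held (18 July – 31 December 2015): 167 out of 365
Tax = €722,000 × 2.5% × 167/365 = €8,258.4932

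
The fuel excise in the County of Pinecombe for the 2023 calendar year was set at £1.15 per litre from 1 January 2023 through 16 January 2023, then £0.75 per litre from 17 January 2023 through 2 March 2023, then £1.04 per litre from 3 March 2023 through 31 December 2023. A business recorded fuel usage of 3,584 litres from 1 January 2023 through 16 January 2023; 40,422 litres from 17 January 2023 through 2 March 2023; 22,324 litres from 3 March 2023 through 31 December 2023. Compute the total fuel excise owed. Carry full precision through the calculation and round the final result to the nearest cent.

£57655.06

1 January – 16 January 2023: 3,584 litres at £1.15/litre → £4121.60
17 January – 2 March 2023: 40,422 litres at £0.75/litre → £30316.50
3 March – 31 December 2023: 22,324 litres at £1.04/litre → £23216.96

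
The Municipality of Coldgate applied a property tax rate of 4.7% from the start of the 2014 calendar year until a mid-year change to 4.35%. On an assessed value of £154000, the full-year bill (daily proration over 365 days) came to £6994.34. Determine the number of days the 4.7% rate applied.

Let d = days at the first rate; then 365 − d days at the second rate.
£154000 × [4.7%·d + 4.35%·(365−d)] / 365 = £6994.34
Solving gives d = 200, so the new rate took effect on July 20, 2014.

200 days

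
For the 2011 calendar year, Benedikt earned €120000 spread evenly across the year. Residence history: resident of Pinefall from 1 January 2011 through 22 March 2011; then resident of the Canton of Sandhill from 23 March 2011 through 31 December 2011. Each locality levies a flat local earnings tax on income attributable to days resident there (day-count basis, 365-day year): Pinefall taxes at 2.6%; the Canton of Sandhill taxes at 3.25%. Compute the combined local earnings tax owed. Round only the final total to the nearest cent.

Pinefall, 1 January – 22 March 2011: 81 days → €120000 × 2.6% × 81/365 = €692.3836
The Canton of Sandhill, 23 March – 31 December 2011: 284 days → €120000 × 3.25% × 284/365 = €3034.5205
Total = €3726.9041

€3726.90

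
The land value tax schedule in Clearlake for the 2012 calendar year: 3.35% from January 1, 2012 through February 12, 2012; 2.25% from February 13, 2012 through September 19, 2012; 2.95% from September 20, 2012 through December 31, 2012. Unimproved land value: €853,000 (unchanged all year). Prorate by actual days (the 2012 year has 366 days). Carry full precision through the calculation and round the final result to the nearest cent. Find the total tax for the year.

€21,975.24

January 1 – February 12, 2012: 43 days at 3.35% → €853,000 × 3.35% × 43/366 = €3,357.2309
February 13 – September 19, 2012: 220 days at 2.25% → €853,000 × 2.25% × 220/366 = €11,536.4754
September 20 – December 31, 2012: 103 days at 2.95% → €853,000 × 2.95% × 103/366 = €7,081.5314
Total = €21,975.2377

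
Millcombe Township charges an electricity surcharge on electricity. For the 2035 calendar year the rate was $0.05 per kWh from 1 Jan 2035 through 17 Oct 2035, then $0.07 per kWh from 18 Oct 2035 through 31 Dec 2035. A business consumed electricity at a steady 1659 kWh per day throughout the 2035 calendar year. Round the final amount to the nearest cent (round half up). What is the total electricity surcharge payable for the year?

$32765.25

1 Jan – 17 Oct 2035: 290 days × 1659 kWh/day = 481,110 kWh at $0.05/kWh → $24055.50
18 Oct – 31 Dec 2035: 75 days × 1659 kWh/day = 124,425 kWh at $0.07/kWh → $8709.75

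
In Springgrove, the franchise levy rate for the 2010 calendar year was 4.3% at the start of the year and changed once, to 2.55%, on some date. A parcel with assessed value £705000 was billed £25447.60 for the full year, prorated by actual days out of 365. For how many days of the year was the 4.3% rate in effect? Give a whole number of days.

221 days

Let d = days at the first rate; then 365 − d days at the second rate.
£705000 × [4.3%·d + 2.55%·(365−d)] / 365 = £25447.60
Solving gives d = 221, so the new rate took effect on August 10, 2010.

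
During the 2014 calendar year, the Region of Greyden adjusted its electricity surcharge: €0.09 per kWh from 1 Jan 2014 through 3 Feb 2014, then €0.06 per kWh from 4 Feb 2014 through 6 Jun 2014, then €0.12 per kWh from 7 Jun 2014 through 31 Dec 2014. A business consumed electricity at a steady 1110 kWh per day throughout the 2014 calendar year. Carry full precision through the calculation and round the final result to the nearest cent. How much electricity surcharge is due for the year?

1 Jan – 3 Feb 2014: 34 days × 1110 kWh/day = 37,740 kWh at €0.09/kWh → €3,396.60
4 Feb – 6 Jun 2014: 123 days × 1110 kWh/day = 136,530 kWh at €0.06/kWh → €8,191.80
7 Jun – 31 Dec 2014: 208 days × 1110 kWh/day = 230,880 kWh at €0.12/kWh → €27,705.60

€39,294.00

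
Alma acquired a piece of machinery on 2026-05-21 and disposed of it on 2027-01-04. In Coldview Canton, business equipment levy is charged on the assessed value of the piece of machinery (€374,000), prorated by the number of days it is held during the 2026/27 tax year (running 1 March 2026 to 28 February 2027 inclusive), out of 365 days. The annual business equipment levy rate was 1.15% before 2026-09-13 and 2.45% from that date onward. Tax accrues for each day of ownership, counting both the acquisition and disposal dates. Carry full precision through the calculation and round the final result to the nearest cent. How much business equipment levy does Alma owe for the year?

2026-05-21 to 2026-09-12: 115 days at 1.15% → €374,000 × 1.15% × 115/365 = €1,355.1096
2026-09-13 to 2027-01-04: 114 days at 2.45% → €374,000 × 2.45% × 114/365 = €2,861.8685
Total = €4,216.9781

€4,216.98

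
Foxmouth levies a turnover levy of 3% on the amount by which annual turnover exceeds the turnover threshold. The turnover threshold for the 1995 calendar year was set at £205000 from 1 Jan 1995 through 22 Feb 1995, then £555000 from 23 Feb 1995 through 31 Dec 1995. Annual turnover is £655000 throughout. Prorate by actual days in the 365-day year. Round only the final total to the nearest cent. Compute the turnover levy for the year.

1 Jan – 22 Feb 1995: 53 days, exemption £205000 → (£655000 − £205000) × 3% × 53/365 = £1960.2740
23 Feb – 31 Dec 1995: 312 days, exemption £555000 → (£655000 − £555000) × 3% × 312/365 = £2564.3836
Total = £4524.6575

£4524.66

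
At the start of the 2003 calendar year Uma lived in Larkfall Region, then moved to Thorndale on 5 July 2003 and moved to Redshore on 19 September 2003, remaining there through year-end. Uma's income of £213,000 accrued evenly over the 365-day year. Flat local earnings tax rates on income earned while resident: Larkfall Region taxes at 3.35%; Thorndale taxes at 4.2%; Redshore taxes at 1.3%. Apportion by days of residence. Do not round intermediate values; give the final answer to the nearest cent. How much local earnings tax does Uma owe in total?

£6,268.33

Larkfall Region, 1 January – 4 July 2003: 185 days → £213,000 × 3.35% × 185/365 = £3,616.6233
Thorndale, 5 July – 18 September 2003: 76 days → £213,000 × 4.2% × 76/365 = £1,862.7288
Redshore, 19 September – 31 December 2003: 104 days → £213,000 × 1.3% × 104/365 = £788.9753
Total = £6,268.3274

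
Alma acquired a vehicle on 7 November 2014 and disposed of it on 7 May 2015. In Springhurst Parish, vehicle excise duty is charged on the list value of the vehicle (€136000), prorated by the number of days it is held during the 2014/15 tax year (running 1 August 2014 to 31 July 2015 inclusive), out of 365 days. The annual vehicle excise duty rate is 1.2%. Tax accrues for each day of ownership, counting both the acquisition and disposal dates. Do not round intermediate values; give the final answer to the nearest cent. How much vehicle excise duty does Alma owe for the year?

€813.76

Days held (7 November 2014 – 7 May 2015): 182 out of 365
Tax = €136000 × 1.2% × 182/365 = €813.7644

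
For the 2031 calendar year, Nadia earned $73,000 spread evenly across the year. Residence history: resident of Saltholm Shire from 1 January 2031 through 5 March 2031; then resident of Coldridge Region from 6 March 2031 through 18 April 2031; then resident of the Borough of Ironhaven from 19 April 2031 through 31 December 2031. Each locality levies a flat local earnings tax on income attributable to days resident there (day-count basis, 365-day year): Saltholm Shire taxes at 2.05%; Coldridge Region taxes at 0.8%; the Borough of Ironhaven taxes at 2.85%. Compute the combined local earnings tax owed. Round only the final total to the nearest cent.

$1,797.70

Saltholm Shire, 1 January – 5 March 2031: 64 days → $73,000 × 2.05% × 64/365 = $262.4000
Coldridge Region, 6 March – 18 April 2031: 44 days → $73,000 × 0.8% × 44/365 = $70.4000
The Borough of Ironhaven, 19 April – 31 December 2031: 257 days → $73,000 × 2.85% × 257/365 = $1,464.9000
Total = $1,797.7000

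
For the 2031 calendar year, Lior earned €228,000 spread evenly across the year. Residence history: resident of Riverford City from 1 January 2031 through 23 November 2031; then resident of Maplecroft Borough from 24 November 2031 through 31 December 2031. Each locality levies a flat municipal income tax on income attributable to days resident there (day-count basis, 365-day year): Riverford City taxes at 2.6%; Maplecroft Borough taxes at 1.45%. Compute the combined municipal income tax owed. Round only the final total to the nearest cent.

€5,655.02

Riverford City, 1 January – 23 November 2031: 327 days → €228,000 × 2.6% × 327/365 = €5,310.8384
Maplecroft Borough, 24 November – 31 December 2031: 38 days → €228,000 × 1.45% × 38/365 = €344.1863
Total = €5,655.0247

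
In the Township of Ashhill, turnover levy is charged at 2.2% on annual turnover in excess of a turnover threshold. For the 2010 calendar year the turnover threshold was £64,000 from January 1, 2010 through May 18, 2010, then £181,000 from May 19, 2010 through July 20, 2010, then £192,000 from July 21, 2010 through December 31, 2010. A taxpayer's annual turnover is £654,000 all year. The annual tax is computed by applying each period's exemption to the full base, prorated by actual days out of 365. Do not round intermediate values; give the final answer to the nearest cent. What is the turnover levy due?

£11,270.45

January 1 – May 18, 2010: 138 days, exemption £64,000 → (£654,000 − £64,000) × 2.2% × 138/365 = £4,907.5068
May 19 – July 20, 2010: 63 days, exemption £181,000 → (£654,000 − £181,000) × 2.2% × 63/365 = £1,796.1041
July 21 – December 31, 2010: 164 days, exemption £192,000 → (£654,000 − £192,000) × 2.2% × 164/365 = £4,566.8384
Total = £11,270.4493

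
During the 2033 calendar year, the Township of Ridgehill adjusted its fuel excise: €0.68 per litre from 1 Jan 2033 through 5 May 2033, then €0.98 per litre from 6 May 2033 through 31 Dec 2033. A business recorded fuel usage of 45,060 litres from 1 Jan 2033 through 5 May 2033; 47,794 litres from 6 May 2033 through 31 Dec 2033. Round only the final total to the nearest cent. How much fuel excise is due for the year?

1 Jan – 5 May 2033: 45,060 litres at €0.68/litre → €30640.80
6 May – 31 Dec 2033: 47,794 litres at €0.98/litre → €46838.12

€77478.92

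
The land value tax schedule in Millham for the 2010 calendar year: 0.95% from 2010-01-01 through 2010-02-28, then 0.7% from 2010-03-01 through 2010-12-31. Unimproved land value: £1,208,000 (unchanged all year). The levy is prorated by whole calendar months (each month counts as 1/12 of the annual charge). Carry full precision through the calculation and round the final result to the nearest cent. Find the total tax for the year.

£8,959.33

2010-01-01 to 2010-02-28: 2 months at 0.95% → £1,208,000 × 0.95% × 2/12 = £1,912.6667
2010-03-01 to 2010-12-31: 10 months at 0.7% → £1,208,000 × 0.7% × 10/12 = £7,046.6667
Total = £8,959.3333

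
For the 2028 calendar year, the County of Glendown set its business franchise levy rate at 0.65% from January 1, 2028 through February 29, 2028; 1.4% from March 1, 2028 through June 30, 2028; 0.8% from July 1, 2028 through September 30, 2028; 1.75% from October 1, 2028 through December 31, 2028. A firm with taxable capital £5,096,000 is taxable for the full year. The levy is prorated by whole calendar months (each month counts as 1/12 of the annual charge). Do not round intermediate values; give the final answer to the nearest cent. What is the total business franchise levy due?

January 1 – February 29, 2028: 2 months at 0.65% → £5,096,000 × 0.65% × 2/12 = £5,520.6667
March 1 – June 30, 2028: 4 months at 1.4% → £5,096,000 × 1.4% × 4/12 = £23,781.3333
July 1 – September 30, 2028: 3 months at 0.8% → £5,096,000 × 0.8% × 3/12 = £10,192.0000
October 1 – December 31, 2028: 3 months at 1.75% → £5,096,000 × 1.75% × 3/12 = £22,295.0000
Total = £61,789.0000

£61,789.00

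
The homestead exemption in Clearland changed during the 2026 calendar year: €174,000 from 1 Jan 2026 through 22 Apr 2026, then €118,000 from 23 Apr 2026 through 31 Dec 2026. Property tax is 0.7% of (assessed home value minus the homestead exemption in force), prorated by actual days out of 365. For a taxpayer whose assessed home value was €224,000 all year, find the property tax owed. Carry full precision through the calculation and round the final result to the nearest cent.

€621.72

1 Jan – 22 Apr 2026: 112 days, exemption €174,000 → (€224,000 − €174,000) × 0.7% × 112/365 = €107.3973
23 Apr – 31 Dec 2026: 253 days, exemption €118,000 → (€224,000 − €118,000) × 0.7% × 253/365 = €514.3178
Total = €621.7151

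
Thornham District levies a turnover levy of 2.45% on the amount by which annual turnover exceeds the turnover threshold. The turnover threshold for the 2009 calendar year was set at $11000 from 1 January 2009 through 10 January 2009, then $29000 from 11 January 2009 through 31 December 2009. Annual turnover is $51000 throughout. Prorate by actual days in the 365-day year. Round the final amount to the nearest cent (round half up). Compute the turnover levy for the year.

$551.08

1 January – 10 January 2009: 10 days, exemption $11000 → ($51000 − $11000) × 2.45% × 10/365 = $26.8493
11 January – 31 December 2009: 355 days, exemption $29000 → ($51000 − $29000) × 2.45% × 355/365 = $524.2329
Total = $551.0822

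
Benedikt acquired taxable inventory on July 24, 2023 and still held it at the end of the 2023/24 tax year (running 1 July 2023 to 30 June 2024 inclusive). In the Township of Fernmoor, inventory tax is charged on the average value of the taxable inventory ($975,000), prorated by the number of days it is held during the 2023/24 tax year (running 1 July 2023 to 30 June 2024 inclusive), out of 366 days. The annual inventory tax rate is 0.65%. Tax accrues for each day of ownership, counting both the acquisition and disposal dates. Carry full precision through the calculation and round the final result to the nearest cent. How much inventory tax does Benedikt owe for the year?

Days held (July 24, 2023 – June 30, 2024): 343 out of 366
Tax = $975,000 × 0.65% × 343/366 = $5,939.2418

$5,939.24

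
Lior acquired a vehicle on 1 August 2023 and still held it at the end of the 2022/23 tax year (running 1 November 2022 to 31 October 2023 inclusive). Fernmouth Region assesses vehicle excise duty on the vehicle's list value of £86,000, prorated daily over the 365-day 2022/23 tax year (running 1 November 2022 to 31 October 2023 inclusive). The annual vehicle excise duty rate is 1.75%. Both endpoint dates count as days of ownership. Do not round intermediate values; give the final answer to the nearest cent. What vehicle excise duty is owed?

£379.34

Days held (1 August – 31 October 2023): 92 out of 365
Tax = £86,000 × 1.75% × 92/365 = £379.3425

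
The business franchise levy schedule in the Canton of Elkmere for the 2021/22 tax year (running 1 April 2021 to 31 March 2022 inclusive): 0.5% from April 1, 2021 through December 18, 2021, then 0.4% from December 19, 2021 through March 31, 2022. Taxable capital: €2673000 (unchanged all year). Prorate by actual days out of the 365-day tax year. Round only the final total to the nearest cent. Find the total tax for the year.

€12610.70

April 1 – December 18, 2021: 262 days at 0.5% → €2673000 × 0.5% × 262/365 = €9593.5068
December 19, 2021 – March 31, 2022: 103 days at 0.4% → €2673000 × 0.4% × 103/365 = €3017.1945
Total = €12610.7014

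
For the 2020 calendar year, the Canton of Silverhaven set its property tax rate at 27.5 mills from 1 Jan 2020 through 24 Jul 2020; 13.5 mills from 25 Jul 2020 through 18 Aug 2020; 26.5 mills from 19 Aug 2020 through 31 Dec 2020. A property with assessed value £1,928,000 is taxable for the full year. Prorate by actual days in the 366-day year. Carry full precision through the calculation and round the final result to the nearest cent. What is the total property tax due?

1 Jan – 24 Jul 2020: 206 days at 27.5 mills → £1,928,000 × 2.75% × 206/366 = £29,841.8579
25 Jul – 18 Aug 2020: 25 days at 13.5 mills → £1,928,000 × 1.35% × 25/366 = £1,777.8689
19 Aug – 31 Dec 2020: 135 days at 26.5 mills → £1,928,000 × 2.65% × 135/366 = £18,845.4098
Total = £50,465.1366

£50,465.14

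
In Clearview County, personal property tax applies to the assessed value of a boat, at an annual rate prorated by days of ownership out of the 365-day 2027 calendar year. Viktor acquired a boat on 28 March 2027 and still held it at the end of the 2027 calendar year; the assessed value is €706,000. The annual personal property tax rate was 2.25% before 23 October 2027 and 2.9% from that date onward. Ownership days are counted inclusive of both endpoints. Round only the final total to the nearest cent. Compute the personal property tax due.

28 March – 22 October 2027: 209 days at 2.25% → €706,000 × 2.25% × 209/365 = €9,095.7945
23 October – 31 December 2027: 70 days at 2.9% → €706,000 × 2.9% × 70/365 = €3,926.5205
Total = €13,022.3151

€13,022.32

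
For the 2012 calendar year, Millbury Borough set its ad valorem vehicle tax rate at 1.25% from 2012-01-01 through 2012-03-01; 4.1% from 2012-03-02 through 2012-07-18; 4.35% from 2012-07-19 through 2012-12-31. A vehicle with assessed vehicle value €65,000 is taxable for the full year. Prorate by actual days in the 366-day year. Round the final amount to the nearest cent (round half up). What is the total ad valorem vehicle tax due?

2012-01-01 to 2012-03-01: 61 days at 1.25% → €65,000 × 1.25% × 61/366 = €135.4167
2012-03-02 to 2012-07-18: 139 days at 4.1% → €65,000 × 4.1% × 139/366 = €1,012.1175
2012-07-19 to 2012-12-31: 166 days at 4.35% → €65,000 × 4.35% × 166/366 = €1,282.4180
Total = €2,429.9522

€2,429.95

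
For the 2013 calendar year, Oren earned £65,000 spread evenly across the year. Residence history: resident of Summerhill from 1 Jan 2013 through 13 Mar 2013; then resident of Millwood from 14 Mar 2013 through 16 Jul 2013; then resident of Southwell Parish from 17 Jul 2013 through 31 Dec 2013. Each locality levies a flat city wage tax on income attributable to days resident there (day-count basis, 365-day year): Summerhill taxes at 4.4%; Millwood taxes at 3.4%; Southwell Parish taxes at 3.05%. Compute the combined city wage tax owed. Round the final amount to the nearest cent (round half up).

Summerhill, 1 Jan – 13 Mar 2013: 72 days → £65,000 × 4.4% × 72/365 = £564.1644
Millwood, 14 Mar – 16 Jul 2013: 125 days → £65,000 × 3.4% × 125/365 = £756.8493
Southwell Parish, 17 Jul – 31 Dec 2013: 168 days → £65,000 × 3.05% × 168/365 = £912.4932
Total = £2,233.5068

£2,233.51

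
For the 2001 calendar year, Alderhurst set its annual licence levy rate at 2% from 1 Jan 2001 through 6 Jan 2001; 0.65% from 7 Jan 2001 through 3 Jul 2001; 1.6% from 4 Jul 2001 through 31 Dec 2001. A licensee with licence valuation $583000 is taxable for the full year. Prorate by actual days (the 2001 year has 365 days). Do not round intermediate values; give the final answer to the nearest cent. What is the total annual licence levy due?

1 Jan – 6 Jan 2001: 6 days at 2% → $583000 × 2% × 6/365 = $191.6712
7 Jan – 3 Jul 2001: 178 days at 0.65% → $583000 × 0.65% × 178/365 = $1848.0301
4 Jul – 31 Dec 2001: 181 days at 1.6% → $583000 × 1.6% × 181/365 = $4625.6658
Total = $6665.3671

$6665.37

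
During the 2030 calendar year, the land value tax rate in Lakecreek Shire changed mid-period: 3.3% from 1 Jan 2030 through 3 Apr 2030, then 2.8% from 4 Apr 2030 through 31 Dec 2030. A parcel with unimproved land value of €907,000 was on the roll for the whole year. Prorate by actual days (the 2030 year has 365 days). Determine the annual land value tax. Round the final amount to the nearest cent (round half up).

1 Jan – 3 Apr 2030: 93 days at 3.3% → €907,000 × 3.3% × 93/365 = €7,626.2548
4 Apr – 31 Dec 2030: 272 days at 2.8% → €907,000 × 2.8% × 272/365 = €18,925.2384
Total = €26,551.4932

€26,551.49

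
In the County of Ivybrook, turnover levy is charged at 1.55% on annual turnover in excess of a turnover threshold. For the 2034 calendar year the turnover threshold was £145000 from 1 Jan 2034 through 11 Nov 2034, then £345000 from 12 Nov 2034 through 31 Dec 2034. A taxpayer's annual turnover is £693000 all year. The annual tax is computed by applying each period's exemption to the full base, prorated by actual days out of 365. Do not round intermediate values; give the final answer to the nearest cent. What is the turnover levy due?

1 Jan – 11 Nov 2034: 315 days, exemption £145000 → (£693000 − £145000) × 1.55% × 315/365 = £7330.4384
12 Nov – 31 Dec 2034: 50 days, exemption £345000 → (£693000 − £345000) × 1.55% × 50/365 = £738.9041
Total = £8069.3425

£8069.34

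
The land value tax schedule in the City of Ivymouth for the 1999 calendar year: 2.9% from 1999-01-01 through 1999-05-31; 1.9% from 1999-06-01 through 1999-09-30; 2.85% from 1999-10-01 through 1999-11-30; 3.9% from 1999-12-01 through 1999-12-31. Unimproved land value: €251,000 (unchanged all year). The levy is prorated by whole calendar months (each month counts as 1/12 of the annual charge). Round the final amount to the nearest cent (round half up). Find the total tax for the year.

1999-01-01 to 1999-05-31: 5 months at 2.9% → €251,000 × 2.9% × 5/12 = €3,032.9167
1999-06-01 to 1999-09-30: 4 months at 1.9% → €251,000 × 1.9% × 4/12 = €1,589.6667
1999-10-01 to 1999-11-30: 2 months at 2.85% → €251,000 × 2.85% × 2/12 = €1,192.2500
1999-12-01 to 1999-12-31: 1 month at 3.9% → €251,000 × 3.9% × 1/12 = €815.7500
Total = €6,630.5833

€6,630.58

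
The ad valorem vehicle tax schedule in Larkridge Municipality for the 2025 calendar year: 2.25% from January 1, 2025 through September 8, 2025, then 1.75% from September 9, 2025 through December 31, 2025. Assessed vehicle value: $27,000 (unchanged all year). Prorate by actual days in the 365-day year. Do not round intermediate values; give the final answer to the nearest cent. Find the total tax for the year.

January 1 – September 8, 2025: 251 days at 2.25% → $27,000 × 2.25% × 251/365 = $417.7603
September 9 – December 31, 2025: 114 days at 1.75% → $27,000 × 1.75% × 114/365 = $147.5753
Total = $565.3356

$565.34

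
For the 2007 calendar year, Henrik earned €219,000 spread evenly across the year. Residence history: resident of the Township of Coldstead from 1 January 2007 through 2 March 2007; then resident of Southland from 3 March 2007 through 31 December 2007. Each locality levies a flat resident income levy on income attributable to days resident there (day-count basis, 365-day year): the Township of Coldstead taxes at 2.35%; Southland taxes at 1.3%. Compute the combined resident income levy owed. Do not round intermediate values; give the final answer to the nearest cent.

€3,231.30

The Township of Coldstead, 1 January – 2 March 2007: 61 days → €219,000 × 2.35% × 61/365 = €860.1000
Southland, 3 March – 31 December 2007: 304 days → €219,000 × 1.3% × 304/365 = €2,371.2000
Total = €3,231.3000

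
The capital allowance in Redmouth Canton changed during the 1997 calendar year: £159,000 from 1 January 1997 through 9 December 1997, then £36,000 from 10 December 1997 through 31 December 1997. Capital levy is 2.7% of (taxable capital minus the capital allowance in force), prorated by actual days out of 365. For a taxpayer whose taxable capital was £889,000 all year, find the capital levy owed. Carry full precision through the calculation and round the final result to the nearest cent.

£19,910.17

1 January – 9 December 1997: 343 days, exemption £159,000 → (£889,000 − £159,000) × 2.7% × 343/365 = £18,522.0000
10 December – 31 December 1997: 22 days, exemption £36,000 → (£889,000 − £36,000) × 2.7% × 22/365 = £1,388.1699
Total = £19,910.1699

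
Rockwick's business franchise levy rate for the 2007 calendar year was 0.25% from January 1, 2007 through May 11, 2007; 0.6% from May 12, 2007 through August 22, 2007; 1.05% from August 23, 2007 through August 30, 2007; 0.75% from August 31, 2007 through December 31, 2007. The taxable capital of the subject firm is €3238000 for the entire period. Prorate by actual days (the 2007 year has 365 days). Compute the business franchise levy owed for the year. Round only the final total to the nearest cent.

January 1 – May 11, 2007: 131 days at 0.25% → €3238000 × 0.25% × 131/365 = €2905.3288
May 12 – August 22, 2007: 103 days at 0.6% → €3238000 × 0.6% × 103/365 = €5482.4219
August 23 – August 30, 2007: 8 days at 1.05% → €3238000 × 1.05% × 8/365 = €745.1836
August 31 – December 31, 2007: 123 days at 0.75% → €3238000 × 0.75% × 123/365 = €8183.7123
Total = €17316.6466

€17316.65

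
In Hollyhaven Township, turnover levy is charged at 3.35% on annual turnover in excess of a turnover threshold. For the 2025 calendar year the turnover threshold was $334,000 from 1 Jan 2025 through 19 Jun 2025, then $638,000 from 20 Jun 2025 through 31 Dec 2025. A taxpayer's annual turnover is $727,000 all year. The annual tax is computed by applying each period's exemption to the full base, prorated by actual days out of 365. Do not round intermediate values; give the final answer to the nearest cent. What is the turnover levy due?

1 Jan – 19 Jun 2025: 170 days, exemption $334,000 → ($727,000 − $334,000) × 3.35% × 170/365 = $6,131.8767
20 Jun – 31 Dec 2025: 195 days, exemption $638,000 → ($727,000 − $638,000) × 3.35% × 195/365 = $1,592.8562
Total = $7,724.7329

$7,724.73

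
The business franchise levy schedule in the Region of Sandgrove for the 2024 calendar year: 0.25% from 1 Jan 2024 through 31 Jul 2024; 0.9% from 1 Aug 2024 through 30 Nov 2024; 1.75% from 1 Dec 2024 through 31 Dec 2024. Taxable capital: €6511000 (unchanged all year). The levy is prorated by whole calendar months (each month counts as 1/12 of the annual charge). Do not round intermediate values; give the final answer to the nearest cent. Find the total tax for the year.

€38523.42

1 Jan – 31 Jul 2024: 7 months at 0.25% → €6511000 × 0.25% × 7/12 = €9495.2083
1 Aug – 30 Nov 2024: 4 months at 0.9% → €6511000 × 0.9% × 4/12 = €19533.0000
1 Dec – 31 Dec 2024: 1 month at 1.75% → €6511000 × 1.75% × 1/12 = €9495.2083
Total = €38523.4167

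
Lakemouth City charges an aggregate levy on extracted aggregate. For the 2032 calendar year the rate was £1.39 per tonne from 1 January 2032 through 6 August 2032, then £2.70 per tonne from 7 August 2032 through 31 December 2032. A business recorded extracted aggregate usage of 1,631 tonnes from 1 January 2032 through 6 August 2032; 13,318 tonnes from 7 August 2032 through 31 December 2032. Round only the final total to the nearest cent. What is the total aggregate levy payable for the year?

£38,225.69

1 January – 6 August 2032: 1,631 tonnes at £1.39/tonne → £2,267.09
7 August – 31 December 2032: 13,318 tonnes at £2.70/tonne → £35,958.60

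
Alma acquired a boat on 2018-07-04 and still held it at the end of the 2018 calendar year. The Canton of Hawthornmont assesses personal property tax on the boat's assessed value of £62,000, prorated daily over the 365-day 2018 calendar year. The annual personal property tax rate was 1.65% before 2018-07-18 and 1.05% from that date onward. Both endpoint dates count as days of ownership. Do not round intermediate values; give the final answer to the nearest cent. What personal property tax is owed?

2018-07-04 to 2018-07-17: 14 days at 1.65% → £62,000 × 1.65% × 14/365 = £39.2384
2018-07-18 to 2018-12-31: 167 days at 1.05% → £62,000 × 1.05% × 167/365 = £297.8548
Total = £337.0932

£337.09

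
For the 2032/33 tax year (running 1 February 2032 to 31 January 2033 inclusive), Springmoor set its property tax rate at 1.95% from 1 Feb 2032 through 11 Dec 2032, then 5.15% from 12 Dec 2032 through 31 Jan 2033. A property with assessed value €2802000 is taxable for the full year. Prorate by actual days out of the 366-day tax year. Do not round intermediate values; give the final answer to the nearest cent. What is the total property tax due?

€67133.16

1 Feb – 11 Dec 2032: 315 days at 1.95% → €2802000 × 1.95% × 315/366 = €47025.3689
12 Dec 2032 – 31 Jan 2033: 51 days at 5.15% → €2802000 × 5.15% × 51/366 = €20107.7951
Total = €67133.1639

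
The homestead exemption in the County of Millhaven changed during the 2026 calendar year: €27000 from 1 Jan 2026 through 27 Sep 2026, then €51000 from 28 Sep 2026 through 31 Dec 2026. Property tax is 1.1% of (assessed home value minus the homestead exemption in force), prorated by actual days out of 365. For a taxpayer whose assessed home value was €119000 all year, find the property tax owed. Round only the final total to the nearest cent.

€943.29

1 Jan – 27 Sep 2026: 270 days, exemption €27000 → (€119000 − €27000) × 1.1% × 270/365 = €748.6027
28 Sep – 31 Dec 2026: 95 days, exemption €51000 → (€119000 − €51000) × 1.1% × 95/365 = €194.6849
Total = €943.2877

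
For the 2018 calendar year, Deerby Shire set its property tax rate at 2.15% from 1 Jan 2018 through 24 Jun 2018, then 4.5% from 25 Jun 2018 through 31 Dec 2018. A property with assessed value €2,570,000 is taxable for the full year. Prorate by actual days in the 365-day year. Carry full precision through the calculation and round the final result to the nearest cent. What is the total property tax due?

€86,693.49

1 Jan – 24 Jun 2018: 175 days at 2.15% → €2,570,000 × 2.15% × 175/365 = €26,492.1233
25 Jun – 31 Dec 2018: 190 days at 4.5% → €2,570,000 × 4.5% × 190/365 = €60,201.3699
Total = €86,693.4932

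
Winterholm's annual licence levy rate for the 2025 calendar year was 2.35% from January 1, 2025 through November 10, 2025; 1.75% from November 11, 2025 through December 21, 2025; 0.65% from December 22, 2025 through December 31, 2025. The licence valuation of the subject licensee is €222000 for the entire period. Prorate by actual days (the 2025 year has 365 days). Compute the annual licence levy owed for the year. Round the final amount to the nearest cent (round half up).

January 1 – November 10, 2025: 314 days at 2.35% → €222000 × 2.35% × 314/365 = €4488.0493
November 11 – December 21, 2025: 41 days at 1.75% → €222000 × 1.75% × 41/365 = €436.3973
December 22 – December 31, 2025: 10 days at 0.65% → €222000 × 0.65% × 10/365 = €39.5342
Total = €4963.9808

€4963.98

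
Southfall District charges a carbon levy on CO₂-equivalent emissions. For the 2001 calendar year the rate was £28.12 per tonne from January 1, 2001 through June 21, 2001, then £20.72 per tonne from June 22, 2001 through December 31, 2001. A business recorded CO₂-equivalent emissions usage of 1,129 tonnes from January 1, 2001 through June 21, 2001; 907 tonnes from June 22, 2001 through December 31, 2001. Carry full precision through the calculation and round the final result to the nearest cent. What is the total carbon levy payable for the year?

£50,540.52

January 1 – June 21, 2001: 1,129 tonnes at £28.12/tonne → £31,747.48
June 22 – December 31, 2001: 907 tonnes at £20.72/tonne → £18,793.04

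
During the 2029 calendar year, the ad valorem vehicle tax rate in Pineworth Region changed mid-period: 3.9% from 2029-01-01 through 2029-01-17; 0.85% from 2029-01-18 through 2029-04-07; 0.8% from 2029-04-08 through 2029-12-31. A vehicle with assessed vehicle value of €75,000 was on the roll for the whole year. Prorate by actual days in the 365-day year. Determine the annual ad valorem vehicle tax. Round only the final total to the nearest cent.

€716.51

2029-01-01 to 2029-01-17: 17 days at 3.9% → €75,000 × 3.9% × 17/365 = €136.2329
2029-01-18 to 2029-04-07: 80 days at 0.85% → €75,000 × 0.85% × 80/365 = €139.7260
2029-04-08 to 2029-12-31: 268 days at 0.8% → €75,000 × 0.8% × 268/365 = €440.5479
Total = €716.5068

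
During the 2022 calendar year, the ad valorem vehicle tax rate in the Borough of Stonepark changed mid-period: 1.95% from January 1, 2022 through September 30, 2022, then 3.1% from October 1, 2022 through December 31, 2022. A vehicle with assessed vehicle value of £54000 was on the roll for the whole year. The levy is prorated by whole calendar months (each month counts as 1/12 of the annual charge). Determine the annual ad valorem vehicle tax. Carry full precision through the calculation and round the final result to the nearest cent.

£1208.25

January 1 – September 30, 2022: 9 months at 1.95% → £54000 × 1.95% × 9/12 = £789.7500
October 1 – December 31, 2022: 3 months at 3.1% → £54000 × 3.1% × 3/12 = £418.5000
Total = £1208.2500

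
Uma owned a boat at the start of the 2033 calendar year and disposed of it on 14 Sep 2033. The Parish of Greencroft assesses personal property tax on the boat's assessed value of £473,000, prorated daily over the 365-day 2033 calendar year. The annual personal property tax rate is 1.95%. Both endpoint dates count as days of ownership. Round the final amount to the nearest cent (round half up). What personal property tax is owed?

Days held (1 Jan – 14 Sep 2033): 257 out of 365
Tax = £473,000 × 1.95% × 257/365 = £6,494.3548

£6,494.35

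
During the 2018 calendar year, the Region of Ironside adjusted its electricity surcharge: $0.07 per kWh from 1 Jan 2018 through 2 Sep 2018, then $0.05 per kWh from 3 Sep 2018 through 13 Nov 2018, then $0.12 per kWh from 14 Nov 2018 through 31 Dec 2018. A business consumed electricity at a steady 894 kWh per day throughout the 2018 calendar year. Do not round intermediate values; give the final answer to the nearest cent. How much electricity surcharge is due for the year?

$23,699.94

1 Jan – 2 Sep 2018: 245 days × 894 kWh/day = 219,030 kWh at $0.07/kWh → $15,332.10
3 Sep – 13 Nov 2018: 72 days × 894 kWh/day = 64,368 kWh at $0.05/kWh → $3,218.40
14 Nov – 31 Dec 2018: 48 days × 894 kWh/day = 42,912 kWh at $0.12/kWh → $5,149.44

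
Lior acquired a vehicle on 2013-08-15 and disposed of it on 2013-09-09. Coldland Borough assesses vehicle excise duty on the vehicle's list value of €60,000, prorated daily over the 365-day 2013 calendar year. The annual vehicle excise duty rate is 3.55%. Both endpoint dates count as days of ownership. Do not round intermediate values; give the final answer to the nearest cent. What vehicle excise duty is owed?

Days held (2013-08-15 to 2013-09-09): 26 out of 365
Tax = €60,000 × 3.55% × 26/365 = €151.7260

€151.73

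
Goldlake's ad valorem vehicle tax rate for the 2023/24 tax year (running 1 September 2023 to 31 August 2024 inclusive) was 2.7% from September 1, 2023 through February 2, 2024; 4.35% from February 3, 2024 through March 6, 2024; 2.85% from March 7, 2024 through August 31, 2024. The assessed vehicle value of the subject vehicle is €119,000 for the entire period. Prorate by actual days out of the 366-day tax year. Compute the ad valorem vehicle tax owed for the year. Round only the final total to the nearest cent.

September 1, 2023 – February 2, 2024: 155 days at 2.7% → €119,000 × 2.7% × 155/366 = €1,360.6967
February 3 – March 6, 2024: 33 days at 4.35% → €119,000 × 4.35% × 33/366 = €466.7336
March 7 – August 31, 2024: 178 days at 2.85% → €119,000 × 2.85% × 178/366 = €1,649.4180
Total = €3,476.8484

€3,476.85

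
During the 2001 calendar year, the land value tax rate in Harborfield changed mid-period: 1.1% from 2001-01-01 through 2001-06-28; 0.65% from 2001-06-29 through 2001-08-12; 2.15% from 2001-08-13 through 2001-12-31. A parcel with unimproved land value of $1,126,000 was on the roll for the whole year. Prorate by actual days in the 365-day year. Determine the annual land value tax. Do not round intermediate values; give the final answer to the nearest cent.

$16,328.54

2001-01-01 to 2001-06-28: 179 days at 1.1% → $1,126,000 × 1.1% × 179/365 = $6,074.2301
2001-06-29 to 2001-08-12: 45 days at 0.65% → $1,126,000 × 0.65% × 45/365 = $902.3425
2001-08-13 to 2001-12-31: 141 days at 2.15% → $1,126,000 × 2.15% × 141/365 = $9,351.9699
Total = $16,328.5425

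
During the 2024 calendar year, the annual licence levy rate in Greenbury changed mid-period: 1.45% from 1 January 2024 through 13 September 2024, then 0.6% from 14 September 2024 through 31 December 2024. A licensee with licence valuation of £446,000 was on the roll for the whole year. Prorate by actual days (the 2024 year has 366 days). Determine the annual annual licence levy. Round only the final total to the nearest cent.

£5,337.99

1 January – 13 September 2024: 257 days at 1.45% → £446,000 × 1.45% × 257/366 = £4,541.0355
14 September – 31 December 2024: 109 days at 0.6% → £446,000 × 0.6% × 109/366 = £796.9508
Total = £5,337.9863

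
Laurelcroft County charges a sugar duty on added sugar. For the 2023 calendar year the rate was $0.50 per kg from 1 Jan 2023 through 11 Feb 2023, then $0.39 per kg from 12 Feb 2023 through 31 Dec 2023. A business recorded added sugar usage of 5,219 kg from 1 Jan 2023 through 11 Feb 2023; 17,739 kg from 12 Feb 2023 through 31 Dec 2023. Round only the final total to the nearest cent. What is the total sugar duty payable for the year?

1 Jan – 11 Feb 2023: 5,219 kg at $0.50/kg → $2,609.50
12 Feb – 31 Dec 2023: 17,739 kg at $0.39/kg → $6,918.21

$9,527.71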